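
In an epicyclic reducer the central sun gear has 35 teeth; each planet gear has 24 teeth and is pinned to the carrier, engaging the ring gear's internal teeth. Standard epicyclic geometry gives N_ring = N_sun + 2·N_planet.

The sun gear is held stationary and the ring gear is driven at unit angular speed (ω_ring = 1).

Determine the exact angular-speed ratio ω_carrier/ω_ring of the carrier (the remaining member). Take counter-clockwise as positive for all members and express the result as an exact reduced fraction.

N_ring = 35 + 2·24 = 83
35(ω_s−ω_c) = −83(ω_r−ω_c),  ω_s=0, ω_r=1
35(0−ω_c) = −83(1−ω_c)  ⇒  118ω_c = 83  ⇒  ω_c = 83/118
ω_c/ω_r = 83/118

83/118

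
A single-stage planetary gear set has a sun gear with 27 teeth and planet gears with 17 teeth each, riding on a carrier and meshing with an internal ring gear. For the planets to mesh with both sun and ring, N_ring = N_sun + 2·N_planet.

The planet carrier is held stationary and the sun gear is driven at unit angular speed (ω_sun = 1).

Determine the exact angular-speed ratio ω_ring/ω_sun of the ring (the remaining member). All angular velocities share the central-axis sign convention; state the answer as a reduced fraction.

-27/61

N_ring = 27 + 2·17 = 61
27(ω_s−ω_c) = −61(ω_r−ω_c),  ω_c=0, ω_s=1
ω_r = 0 − (27/61)(1−0) = -27/61
ω_r/ω_s = -27/61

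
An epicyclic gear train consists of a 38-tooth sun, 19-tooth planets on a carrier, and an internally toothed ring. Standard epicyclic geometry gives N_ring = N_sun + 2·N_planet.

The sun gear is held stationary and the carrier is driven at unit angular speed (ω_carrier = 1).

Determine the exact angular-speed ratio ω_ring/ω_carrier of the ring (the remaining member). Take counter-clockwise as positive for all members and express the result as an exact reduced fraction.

N_ring = 38 + 2·19 = 76
38(ω_s−ω_c) = −76(ω_r−ω_c),  ω_s=0, ω_c=1
ω_r = 1 − (38/76)(0−1) = 3/2
ω_r/ω_c = 3/2

3/2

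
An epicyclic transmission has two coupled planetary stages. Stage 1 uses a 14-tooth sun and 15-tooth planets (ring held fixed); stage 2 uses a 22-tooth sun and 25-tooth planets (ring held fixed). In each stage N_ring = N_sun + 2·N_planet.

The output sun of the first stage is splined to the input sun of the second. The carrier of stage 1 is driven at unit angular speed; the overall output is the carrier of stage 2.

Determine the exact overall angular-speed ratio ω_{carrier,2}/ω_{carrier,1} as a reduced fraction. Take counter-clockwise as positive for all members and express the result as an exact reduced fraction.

319/329

Stage 1: N_ring = 14 + 2·15 = 44
Stage 1: 14(ω_s−ω_c) = −44(ω_r−ω_c),  ω_r=0, ω_c=1
Stage 1: ω_s = 1 − (44/14)(0−1) = 29/7
  ⇒ ω_s¹/ω_c¹ = 29/7
Stage 2: N_ring = 22 + 2·25 = 72
Stage 2: 22(ω_s−ω_c) = −72(ω_r−ω_c),  ω_r=0, ω_s=1
Stage 2: 22(1−ω_c) = −72(0−ω_c)  ⇒  94ω_c = 22  ⇒  ω_c = 11/47
  ⇒ ω_c²/ω_s² = 11/47
Coupling ω_s² = ω_s¹ ⇒ overall = 29/7 × 11/47 = 319/329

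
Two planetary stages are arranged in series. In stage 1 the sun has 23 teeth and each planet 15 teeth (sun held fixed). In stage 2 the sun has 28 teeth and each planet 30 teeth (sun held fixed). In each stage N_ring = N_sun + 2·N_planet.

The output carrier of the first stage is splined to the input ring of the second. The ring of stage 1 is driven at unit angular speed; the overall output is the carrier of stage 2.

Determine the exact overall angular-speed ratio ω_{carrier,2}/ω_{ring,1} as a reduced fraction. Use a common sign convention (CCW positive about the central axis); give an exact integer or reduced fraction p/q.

Stage 1: N_ring = 23 + 2·15 = 53
Stage 1: 23(ω_s−ω_c) = −53(ω_r−ω_c),  ω_s=0, ω_r=1
Stage 1: 23(0−ω_c) = −53(1−ω_c)  ⇒  76ω_c = 53  ⇒  ω_c = 53/76
  ⇒ ω_c¹/ω_r¹ = 53/76
Stage 2: N_ring = 28 + 2·30 = 88
Stage 2: 28(ω_s−ω_c) = −88(ω_r−ω_c),  ω_s=0, ω_r=1
Stage 2: 28(0−ω_c) = −88(1−ω_c)  ⇒  116ω_c = 88  ⇒  ω_c = 22/29
  ⇒ ω_c²/ω_r² = 22/29
Coupling ω_r² = ω_c¹ ⇒ overall = 53/76 × 22/29 = 583/1102

583/1102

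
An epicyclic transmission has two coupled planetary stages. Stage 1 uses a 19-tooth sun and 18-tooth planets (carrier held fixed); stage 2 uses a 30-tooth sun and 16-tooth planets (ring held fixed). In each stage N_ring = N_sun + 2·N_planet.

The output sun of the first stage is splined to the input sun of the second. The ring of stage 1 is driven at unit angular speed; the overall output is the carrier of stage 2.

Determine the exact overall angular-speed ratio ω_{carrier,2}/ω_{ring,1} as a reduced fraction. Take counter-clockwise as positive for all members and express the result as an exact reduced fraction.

-825/874

Stage 1: N_ring = 19 + 2·18 = 55
Stage 1: 19(ω_s−ω_c) = −55(ω_r−ω_c),  ω_c=0, ω_r=1
Stage 1: ω_s = 0 − (55/19)(1−0) = -55/19
  ⇒ ω_s¹/ω_r¹ = -55/19
Stage 2: N_ring = 30 + 2·16 = 62
Stage 2: 30(ω_s−ω_c) = −62(ω_r−ω_c),  ω_r=0, ω_s=1
Stage 2: 30(1−ω_c) = −62(0−ω_c)  ⇒  92ω_c = 30  ⇒  ω_c = 15/46
  ⇒ ω_c²/ω_s² = 15/46
Coupling ω_s² = ω_s¹ ⇒ overall = -55/19 × 15/46 = -825/874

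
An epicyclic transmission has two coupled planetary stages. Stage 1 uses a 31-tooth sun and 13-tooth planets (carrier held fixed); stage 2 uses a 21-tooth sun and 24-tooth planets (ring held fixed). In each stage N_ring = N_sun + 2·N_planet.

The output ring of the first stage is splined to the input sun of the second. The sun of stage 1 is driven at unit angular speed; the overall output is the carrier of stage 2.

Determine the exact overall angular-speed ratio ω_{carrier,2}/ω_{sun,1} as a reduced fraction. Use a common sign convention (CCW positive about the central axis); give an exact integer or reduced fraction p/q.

-217/1710

Stage 1: N_ring = 31 + 2·13 = 57
Stage 1: 31(ω_s−ω_c) = −57(ω_r−ω_c),  ω_c=0, ω_s=1
Stage 1: ω_r = 0 − (31/57)(1−0) = -31/57
  ⇒ ω_r¹/ω_s¹ = -31/57
Stage 2: N_ring = 21 + 2·24 = 69
Stage 2: 21(ω_s−ω_c) = −69(ω_r−ω_c),  ω_r=0, ω_s=1
Stage 2: 21(1−ω_c) = −69(0−ω_c)  ⇒  90ω_c = 21  ⇒  ω_c = 7/30
  ⇒ ω_c²/ω_s² = 7/30
Coupling ω_s² = ω_r¹ ⇒ overall = -31/57 × 7/30 = -217/1710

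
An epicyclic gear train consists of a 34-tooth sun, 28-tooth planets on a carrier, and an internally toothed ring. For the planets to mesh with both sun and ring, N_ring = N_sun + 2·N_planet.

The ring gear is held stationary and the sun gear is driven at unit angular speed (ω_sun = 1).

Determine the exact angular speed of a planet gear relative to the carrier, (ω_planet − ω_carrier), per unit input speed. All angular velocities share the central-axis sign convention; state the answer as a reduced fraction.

N_ring = 34 + 2·28 = 90
34(ω_s−ω_c) = −90(ω_r−ω_c),  ω_r=0, ω_s=1
34(1−ω_c) = −90(0−ω_c)  ⇒  124ω_c = 34  ⇒  ω_c = 17/62
sun–planet: 34·(1−17/62) = −28·(ω_p−ω_c)  ⇒  ω_p−ω_c = −(34/28)·(45/62) = -765/868

-765/868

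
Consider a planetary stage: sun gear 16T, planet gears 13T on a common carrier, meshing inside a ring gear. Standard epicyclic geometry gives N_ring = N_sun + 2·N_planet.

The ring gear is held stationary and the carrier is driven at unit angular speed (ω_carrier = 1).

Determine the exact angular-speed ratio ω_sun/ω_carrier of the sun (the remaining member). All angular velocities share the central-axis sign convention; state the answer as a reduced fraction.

N_ring = 16 + 2·13 = 42
16(ω_s−ω_c) = −42(ω_r−ω_c),  ω_r=0, ω_c=1
ω_s = 1 − (42/16)(0−1) = 29/8
ω_s/ω_c = 29/8

29/8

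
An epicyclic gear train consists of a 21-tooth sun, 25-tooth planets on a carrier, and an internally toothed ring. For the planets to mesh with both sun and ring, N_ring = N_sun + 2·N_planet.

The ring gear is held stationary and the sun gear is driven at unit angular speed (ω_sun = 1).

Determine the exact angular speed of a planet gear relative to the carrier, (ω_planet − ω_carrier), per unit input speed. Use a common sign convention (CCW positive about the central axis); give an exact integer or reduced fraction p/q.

-1491/2300

N_ring = 21 + 2·25 = 71
21(ω_s−ω_c) = −71(ω_r−ω_c),  ω_r=0, ω_s=1
21(1−ω_c) = −71(0−ω_c)  ⇒  92ω_c = 21  ⇒  ω_c = 21/92
sun–planet: 21·(1−21/92) = −25·(ω_p−ω_c)  ⇒  ω_p−ω_c = −(21/25)·(71/92) = -1491/2300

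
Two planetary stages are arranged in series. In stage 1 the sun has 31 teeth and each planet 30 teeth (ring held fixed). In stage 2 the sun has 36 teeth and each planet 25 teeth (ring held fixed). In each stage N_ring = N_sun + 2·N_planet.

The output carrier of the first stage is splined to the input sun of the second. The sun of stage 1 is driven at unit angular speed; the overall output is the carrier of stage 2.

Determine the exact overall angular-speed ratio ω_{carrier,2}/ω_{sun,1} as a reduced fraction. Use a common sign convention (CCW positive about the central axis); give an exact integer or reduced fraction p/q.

279/3721

Stage 1: N_ring = 31 + 2·30 = 91
Stage 1: 31(ω_s−ω_c) = −91(ω_r−ω_c),  ω_r=0, ω_s=1
Stage 1: 31(1−ω_c) = −91(0−ω_c)  ⇒  122ω_c = 31  ⇒  ω_c = 31/122
  ⇒ ω_c¹/ω_s¹ = 31/122
Stage 2: N_ring = 36 + 2·25 = 86
Stage 2: 36(ω_s−ω_c) = −86(ω_r−ω_c),  ω_r=0, ω_s=1
Stage 2: 36(1−ω_c) = −86(0−ω_c)  ⇒  122ω_c = 36  ⇒  ω_c = 18/61
  ⇒ ω_c²/ω_s² = 18/61
Coupling ω_s² = ω_c¹ ⇒ overall = 31/122 × 18/61 = 279/3721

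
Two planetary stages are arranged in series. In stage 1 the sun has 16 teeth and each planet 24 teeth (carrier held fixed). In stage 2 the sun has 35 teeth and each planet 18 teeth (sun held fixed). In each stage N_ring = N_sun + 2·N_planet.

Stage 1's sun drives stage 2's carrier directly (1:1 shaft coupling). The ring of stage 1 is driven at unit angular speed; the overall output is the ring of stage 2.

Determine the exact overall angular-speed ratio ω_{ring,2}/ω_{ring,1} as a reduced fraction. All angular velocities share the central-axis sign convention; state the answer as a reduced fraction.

Stage 1: N_ring = 16 + 2·24 = 64
Stage 1: 16(ω_s−ω_c) = −64(ω_r−ω_c),  ω_c=0, ω_r=1
Stage 1: ω_s = 0 − (64/16)(1−0) = -4
  ⇒ ω_s¹/ω_r¹ = -4
Stage 2: N_ring = 35 + 2·18 = 71
Stage 2: 35(ω_s−ω_c) = −71(ω_r−ω_c),  ω_s=0, ω_c=1
Stage 2: ω_r = 1 − (35/71)(0−1) = 106/71
  ⇒ ω_r²/ω_c² = 106/71
Coupling ω_c² = ω_s¹ ⇒ overall = -4 × 106/71 = -424/71

-424/71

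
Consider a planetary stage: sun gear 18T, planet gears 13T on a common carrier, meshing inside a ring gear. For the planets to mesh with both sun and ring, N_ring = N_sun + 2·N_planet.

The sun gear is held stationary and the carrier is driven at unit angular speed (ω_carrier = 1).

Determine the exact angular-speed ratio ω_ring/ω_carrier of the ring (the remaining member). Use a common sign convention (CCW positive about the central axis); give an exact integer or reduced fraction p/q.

N_ring = 18 + 2·13 = 44
18(ω_s−ω_c) = −44(ω_r−ω_c),  ω_s=0, ω_c=1
ω_r = 1 − (18/44)(0−1) = 31/22
ω_r/ω_c = 31/22

31/22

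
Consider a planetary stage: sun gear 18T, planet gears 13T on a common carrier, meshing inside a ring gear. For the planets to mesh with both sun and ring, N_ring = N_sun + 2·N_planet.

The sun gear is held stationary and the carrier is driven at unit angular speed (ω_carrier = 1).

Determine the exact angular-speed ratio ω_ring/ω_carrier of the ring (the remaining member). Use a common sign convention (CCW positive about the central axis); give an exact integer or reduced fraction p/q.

N_ring = 18 + 2·13 = 44
18(ω_s−ω_c) = −44(ω_r−ω_c),  ω_s=0, ω_c=1
ω_r = 1 − (18/44)(0−1) = 31/22
ω_r/ω_c = 31/22

31/22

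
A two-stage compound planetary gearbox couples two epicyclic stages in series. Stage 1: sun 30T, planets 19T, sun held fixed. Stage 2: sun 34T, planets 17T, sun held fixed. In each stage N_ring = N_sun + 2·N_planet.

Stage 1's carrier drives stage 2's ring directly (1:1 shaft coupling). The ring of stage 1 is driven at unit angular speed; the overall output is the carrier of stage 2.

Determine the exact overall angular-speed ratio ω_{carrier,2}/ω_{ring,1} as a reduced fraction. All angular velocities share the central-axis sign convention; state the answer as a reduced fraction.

Stage 1: N_ring = 30 + 2·19 = 68
Stage 1: 30(ω_s−ω_c) = −68(ω_r−ω_c),  ω_s=0, ω_r=1
Stage 1: 30(0−ω_c) = −68(1−ω_c)  ⇒  98ω_c = 68  ⇒  ω_c = 34/49
  ⇒ ω_c¹/ω_r¹ = 34/49
Stage 2: N_ring = 34 + 2·17 = 68
Stage 2: 34(ω_s−ω_c) = −68(ω_r−ω_c),  ω_s=0, ω_r=1
Stage 2: 34(0−ω_c) = −68(1−ω_c)  ⇒  102ω_c = 68  ⇒  ω_c = 2/3
  ⇒ ω_c²/ω_r² = 2/3
Coupling ω_r² = ω_c¹ ⇒ overall = 34/49 × 2/3 = 68/147

68/147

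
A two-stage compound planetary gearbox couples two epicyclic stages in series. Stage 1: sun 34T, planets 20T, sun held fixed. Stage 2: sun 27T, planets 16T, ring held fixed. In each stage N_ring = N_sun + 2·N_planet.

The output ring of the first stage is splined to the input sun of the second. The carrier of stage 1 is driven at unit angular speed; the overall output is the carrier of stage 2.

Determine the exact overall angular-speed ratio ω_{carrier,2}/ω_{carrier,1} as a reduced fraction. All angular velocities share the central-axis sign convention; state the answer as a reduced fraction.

729/1591

Stage 1: N_ring = 34 + 2·20 = 74
Stage 1: 34(ω_s−ω_c) = −74(ω_r−ω_c),  ω_s=0, ω_c=1
Stage 1: ω_r = 1 − (34/74)(0−1) = 54/37
  ⇒ ω_r¹/ω_c¹ = 54/37
Stage 2: N_ring = 27 + 2·16 = 59
Stage 2: 27(ω_s−ω_c) = −59(ω_r−ω_c),  ω_r=0, ω_s=1
Stage 2: 27(1−ω_c) = −59(0−ω_c)  ⇒  86ω_c = 27  ⇒  ω_c = 27/86
  ⇒ ω_c²/ω_s² = 27/86
Coupling ω_s² = ω_r¹ ⇒ overall = 54/37 × 27/86 = 729/1591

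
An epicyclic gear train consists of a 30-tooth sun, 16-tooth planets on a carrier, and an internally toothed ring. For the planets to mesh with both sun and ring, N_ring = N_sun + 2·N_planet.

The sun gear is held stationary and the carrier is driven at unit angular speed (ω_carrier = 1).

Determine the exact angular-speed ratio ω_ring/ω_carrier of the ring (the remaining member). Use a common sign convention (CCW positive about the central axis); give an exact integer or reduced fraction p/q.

N_ring = 30 + 2·16 = 62
30(ω_s−ω_c) = −62(ω_r−ω_c),  ω_s=0, ω_c=1
ω_r = 1 − (30/62)(0−1) = 46/31
ω_r/ω_c = 46/31

46/31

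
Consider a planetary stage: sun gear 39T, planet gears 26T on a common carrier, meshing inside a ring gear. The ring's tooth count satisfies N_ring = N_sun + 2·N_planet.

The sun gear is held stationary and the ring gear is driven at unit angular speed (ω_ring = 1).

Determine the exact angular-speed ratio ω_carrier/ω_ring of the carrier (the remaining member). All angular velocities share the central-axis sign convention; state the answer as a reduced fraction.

N_ring = 39 + 2·26 = 91
39(ω_s−ω_c) = −91(ω_r−ω_c),  ω_s=0, ω_r=1
39(0−ω_c) = −91(1−ω_c)  ⇒  130ω_c = 91  ⇒  ω_c = 7/10
ω_c/ω_r = 7/10

7/10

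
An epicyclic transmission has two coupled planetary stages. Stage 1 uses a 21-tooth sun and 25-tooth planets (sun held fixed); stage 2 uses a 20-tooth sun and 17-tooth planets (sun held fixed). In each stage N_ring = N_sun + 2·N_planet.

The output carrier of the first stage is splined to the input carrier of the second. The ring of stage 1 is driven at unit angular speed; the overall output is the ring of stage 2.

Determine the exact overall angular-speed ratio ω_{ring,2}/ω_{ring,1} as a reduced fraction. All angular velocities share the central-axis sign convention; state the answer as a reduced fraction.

Stage 1: N_ring = 21 + 2·25 = 71
Stage 1: 21(ω_s−ω_c) = −71(ω_r−ω_c),  ω_s=0, ω_r=1
Stage 1: 21(0−ω_c) = −71(1−ω_c)  ⇒  92ω_c = 71  ⇒  ω_c = 71/92
  ⇒ ω_c¹/ω_r¹ = 71/92
Stage 2: N_ring = 20 + 2·17 = 54
Stage 2: 20(ω_s−ω_c) = −54(ω_r−ω_c),  ω_s=0, ω_c=1
Stage 2: ω_r = 1 − (20/54)(0−1) = 37/27
  ⇒ ω_r²/ω_c² = 37/27
Coupling ω_c² = ω_c¹ ⇒ overall = 71/92 × 37/27 = 2627/2484

2627/2484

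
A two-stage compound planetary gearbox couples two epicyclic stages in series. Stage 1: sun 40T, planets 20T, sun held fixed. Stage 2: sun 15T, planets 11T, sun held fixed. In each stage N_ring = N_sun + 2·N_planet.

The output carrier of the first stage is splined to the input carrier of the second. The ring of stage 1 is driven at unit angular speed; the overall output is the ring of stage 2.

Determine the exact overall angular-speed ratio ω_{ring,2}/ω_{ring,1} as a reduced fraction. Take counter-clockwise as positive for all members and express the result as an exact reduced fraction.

Stage 1: N_ring = 40 + 2·20 = 80
Stage 1: 40(ω_s−ω_c) = −80(ω_r−ω_c),  ω_s=0, ω_r=1
Stage 1: 40(0−ω_c) = −80(1−ω_c)  ⇒  120ω_c = 80  ⇒  ω_c = 2/3
  ⇒ ω_c¹/ω_r¹ = 2/3
Stage 2: N_ring = 15 + 2·11 = 37
Stage 2: 15(ω_s−ω_c) = −37(ω_r−ω_c),  ω_s=0, ω_c=1
Stage 2: ω_r = 1 − (15/37)(0−1) = 52/37
  ⇒ ω_r²/ω_c² = 52/37
Coupling ω_c² = ω_c¹ ⇒ overall = 2/3 × 52/37 = 104/111

104/111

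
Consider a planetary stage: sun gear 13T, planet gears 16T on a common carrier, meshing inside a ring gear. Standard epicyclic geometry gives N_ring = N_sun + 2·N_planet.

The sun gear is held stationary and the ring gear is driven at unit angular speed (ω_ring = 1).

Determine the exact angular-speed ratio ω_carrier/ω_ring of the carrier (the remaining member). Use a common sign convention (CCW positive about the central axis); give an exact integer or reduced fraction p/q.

N_ring = 13 + 2·16 = 45
13(ω_s−ω_c) = −45(ω_r−ω_c),  ω_s=0, ω_r=1
13(0−ω_c) = −45(1−ω_c)  ⇒  58ω_c = 45  ⇒  ω_c = 45/58
ω_c/ω_r = 45/58

45/58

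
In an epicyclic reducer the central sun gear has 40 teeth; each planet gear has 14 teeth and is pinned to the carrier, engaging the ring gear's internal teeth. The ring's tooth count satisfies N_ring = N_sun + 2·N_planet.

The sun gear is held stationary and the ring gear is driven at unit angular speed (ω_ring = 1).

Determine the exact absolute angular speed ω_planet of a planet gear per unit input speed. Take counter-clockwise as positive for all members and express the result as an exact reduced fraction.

N_ring = 40 + 2·14 = 68
40(ω_s−ω_c) = −68(ω_r−ω_c),  ω_s=0, ω_r=1
40(0−ω_c) = −68(1−ω_c)  ⇒  108ω_c = 68  ⇒  ω_c = 17/27
sun–planet: 40·(0−17/27) = −14·(ω_p−ω_c)  ⇒  ω_p−ω_c = −(40/14)·(-17/27) = 340/189
ω_p = 17/27 + 340/189 = 17/7

17/7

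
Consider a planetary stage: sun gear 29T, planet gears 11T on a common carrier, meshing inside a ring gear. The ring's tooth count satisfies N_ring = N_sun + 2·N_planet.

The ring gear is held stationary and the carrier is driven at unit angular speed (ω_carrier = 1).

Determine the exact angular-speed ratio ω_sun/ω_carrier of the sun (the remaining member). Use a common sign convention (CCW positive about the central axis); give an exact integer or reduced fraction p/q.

N_ring = 29 + 2·11 = 51
29(ω_s−ω_c) = −51(ω_r−ω_c),  ω_r=0, ω_c=1
ω_s = 1 − (51/29)(0−1) = 80/29
ω_s/ω_c = 80/29

80/29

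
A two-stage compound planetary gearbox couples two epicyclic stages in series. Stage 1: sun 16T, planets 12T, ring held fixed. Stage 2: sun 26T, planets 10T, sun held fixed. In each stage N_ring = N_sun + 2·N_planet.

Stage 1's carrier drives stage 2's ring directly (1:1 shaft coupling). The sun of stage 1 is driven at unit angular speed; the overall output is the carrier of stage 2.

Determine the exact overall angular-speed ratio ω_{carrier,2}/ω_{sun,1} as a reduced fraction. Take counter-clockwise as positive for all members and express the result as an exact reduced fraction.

Stage 1: N_ring = 16 + 2·12 = 40
Stage 1: 16(ω_s−ω_c) = −40(ω_r−ω_c),  ω_r=0, ω_s=1
Stage 1: 16(1−ω_c) = −40(0−ω_c)  ⇒  56ω_c = 16  ⇒  ω_c = 2/7
  ⇒ ω_c¹/ω_s¹ = 2/7
Stage 2: N_ring = 26 + 2·10 = 46
Stage 2: 26(ω_s−ω_c) = −46(ω_r−ω_c),  ω_s=0, ω_r=1
Stage 2: 26(0−ω_c) = −46(1−ω_c)  ⇒  72ω_c = 46  ⇒  ω_c = 23/36
  ⇒ ω_c²/ω_r² = 23/36
Coupling ω_r² = ω_c¹ ⇒ overall = 2/7 × 23/36 = 23/126

23/126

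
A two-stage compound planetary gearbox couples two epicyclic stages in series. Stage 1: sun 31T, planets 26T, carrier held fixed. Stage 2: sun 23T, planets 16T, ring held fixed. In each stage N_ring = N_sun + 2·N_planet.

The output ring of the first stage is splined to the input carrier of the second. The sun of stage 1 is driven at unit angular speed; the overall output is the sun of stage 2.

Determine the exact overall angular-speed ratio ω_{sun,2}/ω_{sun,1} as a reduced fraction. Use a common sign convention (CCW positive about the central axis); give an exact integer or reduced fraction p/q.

-2418/1909

Stage 1: N_ring = 31 + 2·26 = 83
Stage 1: 31(ω_s−ω_c) = −83(ω_r−ω_c),  ω_c=0, ω_s=1
Stage 1: ω_r = 0 − (31/83)(1−0) = -31/83
  ⇒ ω_r¹/ω_s¹ = -31/83
Stage 2: N_ring = 23 + 2·16 = 55
Stage 2: 23(ω_s−ω_c) = −55(ω_r−ω_c),  ω_r=0, ω_c=1
Stage 2: ω_s = 1 − (55/23)(0−1) = 78/23
  ⇒ ω_s²/ω_c² = 78/23
Coupling ω_c² = ω_r¹ ⇒ overall = -31/83 × 78/23 = -2418/1909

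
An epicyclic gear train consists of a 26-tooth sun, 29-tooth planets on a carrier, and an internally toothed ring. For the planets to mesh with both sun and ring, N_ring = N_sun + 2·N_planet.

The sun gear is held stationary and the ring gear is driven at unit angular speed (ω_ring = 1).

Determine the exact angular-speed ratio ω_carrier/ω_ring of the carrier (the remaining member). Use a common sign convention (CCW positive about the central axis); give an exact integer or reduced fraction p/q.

42/55

N_ring = 26 + 2·29 = 84
26(ω_s−ω_c) = −84(ω_r−ω_c),  ω_s=0, ω_r=1
26(0−ω_c) = −84(1−ω_c)  ⇒  110ω_c = 84  ⇒  ω_c = 42/55
ω_c/ω_r = 42/55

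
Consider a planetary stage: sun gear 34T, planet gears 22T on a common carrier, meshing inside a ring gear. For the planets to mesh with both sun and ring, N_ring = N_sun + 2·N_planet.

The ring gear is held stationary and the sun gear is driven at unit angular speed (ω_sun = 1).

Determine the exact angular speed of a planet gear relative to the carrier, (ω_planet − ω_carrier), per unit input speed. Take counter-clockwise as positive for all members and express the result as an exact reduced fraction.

N_ring = 34 + 2·22 = 78
34(ω_s−ω_c) = −78(ω_r−ω_c),  ω_r=0, ω_s=1
34(1−ω_c) = −78(0−ω_c)  ⇒  112ω_c = 34  ⇒  ω_c = 17/56
sun–planet: 34·(1−17/56) = −22·(ω_p−ω_c)  ⇒  ω_p−ω_c = −(34/22)·(39/56) = -663/616

-663/616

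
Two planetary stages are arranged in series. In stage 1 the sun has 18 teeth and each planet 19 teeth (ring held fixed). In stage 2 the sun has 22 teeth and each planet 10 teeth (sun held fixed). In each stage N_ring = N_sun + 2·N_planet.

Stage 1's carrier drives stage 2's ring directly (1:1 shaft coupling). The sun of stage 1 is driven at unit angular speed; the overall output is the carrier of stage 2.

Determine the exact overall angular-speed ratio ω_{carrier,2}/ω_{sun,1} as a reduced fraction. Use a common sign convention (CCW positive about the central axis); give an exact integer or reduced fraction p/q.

189/1184

Stage 1: N_ring = 18 + 2·19 = 56
Stage 1: 18(ω_s−ω_c) = −56(ω_r−ω_c),  ω_r=0, ω_s=1
Stage 1: 18(1−ω_c) = −56(0−ω_c)  ⇒  74ω_c = 18  ⇒  ω_c = 9/37
  ⇒ ω_c¹/ω_s¹ = 9/37
Stage 2: N_ring = 22 + 2·10 = 42
Stage 2: 22(ω_s−ω_c) = −42(ω_r−ω_c),  ω_s=0, ω_r=1
Stage 2: 22(0−ω_c) = −42(1−ω_c)  ⇒  64ω_c = 42  ⇒  ω_c = 21/32
  ⇒ ω_c²/ω_r² = 21/32
Coupling ω_r² = ω_c¹ ⇒ overall = 9/37 × 21/32 = 189/1184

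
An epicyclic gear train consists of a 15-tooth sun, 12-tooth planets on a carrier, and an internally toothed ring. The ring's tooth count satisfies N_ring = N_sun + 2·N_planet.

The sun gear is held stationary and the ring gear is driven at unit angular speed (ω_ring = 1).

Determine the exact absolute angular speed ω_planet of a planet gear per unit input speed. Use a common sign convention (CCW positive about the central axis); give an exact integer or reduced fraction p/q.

N_ring = 15 + 2·12 = 39
15(ω_s−ω_c) = −39(ω_r−ω_c),  ω_s=0, ω_r=1
15(0−ω_c) = −39(1−ω_c)  ⇒  54ω_c = 39  ⇒  ω_c = 13/18
sun–planet: 15·(0−13/18) = −12·(ω_p−ω_c)  ⇒  ω_p−ω_c = −(15/12)·(-13/18) = 65/72
ω_p = 13/18 + 65/72 = 13/8

13/8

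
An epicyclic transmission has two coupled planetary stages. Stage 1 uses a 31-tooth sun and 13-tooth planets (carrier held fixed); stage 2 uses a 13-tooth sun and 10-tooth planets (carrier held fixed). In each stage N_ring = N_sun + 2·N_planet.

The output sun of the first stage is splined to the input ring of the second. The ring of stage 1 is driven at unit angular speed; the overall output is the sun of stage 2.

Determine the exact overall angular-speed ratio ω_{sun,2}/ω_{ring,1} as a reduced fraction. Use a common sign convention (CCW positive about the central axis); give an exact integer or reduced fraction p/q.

1881/403

Stage 1: N_ring = 31 + 2·13 = 57
Stage 1: 31(ω_s−ω_c) = −57(ω_r−ω_c),  ω_c=0, ω_r=1
Stage 1: ω_s = 0 − (57/31)(1−0) = -57/31
  ⇒ ω_s¹/ω_r¹ = -57/31
Stage 2: N_ring = 13 + 2·10 = 33
Stage 2: 13(ω_s−ω_c) = −33(ω_r−ω_c),  ω_c=0, ω_r=1
Stage 2: ω_s = 0 − (33/13)(1−0) = -33/13
  ⇒ ω_s²/ω_r² = -33/13
Coupling ω_r² = ω_s¹ ⇒ overall = -57/31 × -33/13 = 1881/403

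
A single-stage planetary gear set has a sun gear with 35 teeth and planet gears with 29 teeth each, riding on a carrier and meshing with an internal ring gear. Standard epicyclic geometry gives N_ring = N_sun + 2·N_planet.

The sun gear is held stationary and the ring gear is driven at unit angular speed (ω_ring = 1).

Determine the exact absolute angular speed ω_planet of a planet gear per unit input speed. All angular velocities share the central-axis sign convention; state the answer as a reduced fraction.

93/58

N_ring = 35 + 2·29 = 93
35(ω_s−ω_c) = −93(ω_r−ω_c),  ω_s=0, ω_r=1
35(0−ω_c) = −93(1−ω_c)  ⇒  128ω_c = 93  ⇒  ω_c = 93/128
sun–planet: 35·(0−93/128) = −29·(ω_p−ω_c)  ⇒  ω_p−ω_c = −(35/29)·(-93/128) = 3255/3712
ω_p = 93/128 + 3255/3712 = 93/58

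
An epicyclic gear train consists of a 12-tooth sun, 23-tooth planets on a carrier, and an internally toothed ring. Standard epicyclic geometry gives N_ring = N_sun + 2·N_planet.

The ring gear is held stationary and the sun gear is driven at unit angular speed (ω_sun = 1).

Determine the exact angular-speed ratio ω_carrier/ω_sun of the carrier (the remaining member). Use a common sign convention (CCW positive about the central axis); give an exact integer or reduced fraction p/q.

N_ring = 12 + 2·23 = 58
12(ω_s−ω_c) = −58(ω_r−ω_c),  ω_r=0, ω_s=1
12(1−ω_c) = −58(0−ω_c)  ⇒  70ω_c = 12  ⇒  ω_c = 6/35
ω_c/ω_s = 6/35

6/35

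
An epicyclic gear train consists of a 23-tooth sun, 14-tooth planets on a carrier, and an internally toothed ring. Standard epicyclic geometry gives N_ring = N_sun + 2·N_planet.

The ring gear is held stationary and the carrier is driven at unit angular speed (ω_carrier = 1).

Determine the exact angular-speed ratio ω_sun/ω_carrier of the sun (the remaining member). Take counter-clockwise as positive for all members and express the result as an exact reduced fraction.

74/23

N_ring = 23 + 2·14 = 51
23(ω_s−ω_c) = −51(ω_r−ω_c),  ω_r=0, ω_c=1
ω_s = 1 − (51/23)(0−1) = 74/23
ω_s/ω_c = 74/23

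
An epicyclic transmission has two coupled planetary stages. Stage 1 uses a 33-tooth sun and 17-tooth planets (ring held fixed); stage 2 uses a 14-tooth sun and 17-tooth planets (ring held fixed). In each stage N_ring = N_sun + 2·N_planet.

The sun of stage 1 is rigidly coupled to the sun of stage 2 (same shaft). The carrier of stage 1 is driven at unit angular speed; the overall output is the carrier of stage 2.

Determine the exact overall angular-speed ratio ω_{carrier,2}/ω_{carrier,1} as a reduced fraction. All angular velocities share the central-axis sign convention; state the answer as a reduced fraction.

Stage 1: N_ring = 33 + 2·17 = 67
Stage 1: 33(ω_s−ω_c) = −67(ω_r−ω_c),  ω_r=0, ω_c=1
Stage 1: ω_s = 1 − (67/33)(0−1) = 100/33
  ⇒ ω_s¹/ω_c¹ = 100/33
Stage 2: N_ring = 14 + 2·17 = 48
Stage 2: 14(ω_s−ω_c) = −48(ω_r−ω_c),  ω_r=0, ω_s=1
Stage 2: 14(1−ω_c) = −48(0−ω_c)  ⇒  62ω_c = 14  ⇒  ω_c = 7/31
  ⇒ ω_c²/ω_s² = 7/31
Coupling ω_s² = ω_s¹ ⇒ overall = 100/33 × 7/31 = 700/1023

700/1023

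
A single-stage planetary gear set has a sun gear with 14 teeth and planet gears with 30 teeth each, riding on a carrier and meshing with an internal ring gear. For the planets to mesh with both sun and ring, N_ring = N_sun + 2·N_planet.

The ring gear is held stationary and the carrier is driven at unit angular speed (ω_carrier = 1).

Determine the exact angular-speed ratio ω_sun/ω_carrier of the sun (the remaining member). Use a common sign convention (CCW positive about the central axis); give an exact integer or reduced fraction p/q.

44/7

N_ring = 14 + 2·30 = 74
14(ω_s−ω_c) = −74(ω_r−ω_c),  ω_r=0, ω_c=1
ω_s = 1 − (74/14)(0−1) = 44/7
ω_s/ω_c = 44/7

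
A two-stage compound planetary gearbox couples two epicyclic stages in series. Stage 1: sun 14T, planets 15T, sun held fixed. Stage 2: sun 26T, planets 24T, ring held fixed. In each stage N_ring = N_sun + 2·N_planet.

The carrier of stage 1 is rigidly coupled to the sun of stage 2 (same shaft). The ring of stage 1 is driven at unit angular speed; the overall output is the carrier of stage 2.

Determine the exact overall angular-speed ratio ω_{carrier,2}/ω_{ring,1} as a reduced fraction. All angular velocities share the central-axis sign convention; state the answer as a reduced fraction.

Stage 1: N_ring = 14 + 2·15 = 44
Stage 1: 14(ω_s−ω_c) = −44(ω_r−ω_c),  ω_s=0, ω_r=1
Stage 1: 14(0−ω_c) = −44(1−ω_c)  ⇒  58ω_c = 44  ⇒  ω_c = 22/29
  ⇒ ω_c¹/ω_r¹ = 22/29
Stage 2: N_ring = 26 + 2·24 = 74
Stage 2: 26(ω_s−ω_c) = −74(ω_r−ω_c),  ω_r=0, ω_s=1
Stage 2: 26(1−ω_c) = −74(0−ω_c)  ⇒  100ω_c = 26  ⇒  ω_c = 13/50
  ⇒ ω_c²/ω_s² = 13/50
Coupling ω_s² = ω_c¹ ⇒ overall = 22/29 × 13/50 = 143/725

143/725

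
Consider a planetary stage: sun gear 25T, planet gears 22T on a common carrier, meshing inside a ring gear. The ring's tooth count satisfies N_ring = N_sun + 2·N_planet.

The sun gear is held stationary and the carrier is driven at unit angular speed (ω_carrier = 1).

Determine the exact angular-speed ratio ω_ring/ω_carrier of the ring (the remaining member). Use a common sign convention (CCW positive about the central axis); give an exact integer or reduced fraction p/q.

94/69

N_ring = 25 + 2·22 = 69
25(ω_s−ω_c) = −69(ω_r−ω_c),  ω_s=0, ω_c=1
ω_r = 1 − (25/69)(0−1) = 94/69
ω_r/ω_c = 94/69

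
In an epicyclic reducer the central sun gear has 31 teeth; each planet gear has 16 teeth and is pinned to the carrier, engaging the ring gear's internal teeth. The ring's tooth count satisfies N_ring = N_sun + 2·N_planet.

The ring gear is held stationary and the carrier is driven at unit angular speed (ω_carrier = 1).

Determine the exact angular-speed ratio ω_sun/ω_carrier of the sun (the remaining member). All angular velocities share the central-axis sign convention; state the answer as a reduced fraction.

94/31

N_ring = 31 + 2·16 = 63
31(ω_s−ω_c) = −63(ω_r−ω_c),  ω_r=0, ω_c=1
ω_s = 1 − (63/31)(0−1) = 94/31
ω_s/ω_c = 94/31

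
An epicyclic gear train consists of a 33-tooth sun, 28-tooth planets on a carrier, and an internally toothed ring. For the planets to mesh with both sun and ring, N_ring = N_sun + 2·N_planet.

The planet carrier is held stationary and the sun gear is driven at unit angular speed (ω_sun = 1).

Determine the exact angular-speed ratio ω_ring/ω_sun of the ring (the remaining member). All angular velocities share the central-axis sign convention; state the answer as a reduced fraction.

N_ring = 33 + 2·28 = 89
33(ω_s−ω_c) = −89(ω_r−ω_c),  ω_c=0, ω_s=1
ω_r = 0 − (33/89)(1−0) = -33/89
ω_r/ω_s = -33/89

-33/89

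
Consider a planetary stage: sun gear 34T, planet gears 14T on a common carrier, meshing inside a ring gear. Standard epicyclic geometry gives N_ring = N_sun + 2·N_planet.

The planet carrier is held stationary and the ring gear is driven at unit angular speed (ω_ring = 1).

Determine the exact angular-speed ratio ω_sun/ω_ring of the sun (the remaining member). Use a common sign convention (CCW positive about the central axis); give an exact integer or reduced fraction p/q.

-31/17

N_ring = 34 + 2·14 = 62
34(ω_s−ω_c) = −62(ω_r−ω_c),  ω_c=0, ω_r=1
ω_s = 0 − (62/34)(1−0) = -31/17
ω_s/ω_r = -31/17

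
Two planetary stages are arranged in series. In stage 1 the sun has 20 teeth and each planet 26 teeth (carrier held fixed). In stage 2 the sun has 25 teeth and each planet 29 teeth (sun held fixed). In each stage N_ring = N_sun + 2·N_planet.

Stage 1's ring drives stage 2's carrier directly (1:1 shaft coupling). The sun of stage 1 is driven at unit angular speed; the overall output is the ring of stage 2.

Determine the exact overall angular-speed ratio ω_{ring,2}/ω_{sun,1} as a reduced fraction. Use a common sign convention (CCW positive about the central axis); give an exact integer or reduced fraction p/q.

-30/83

Stage 1: N_ring = 20 + 2·26 = 72
Stage 1: 20(ω_s−ω_c) = −72(ω_r−ω_c),  ω_c=0, ω_s=1
Stage 1: ω_r = 0 − (20/72)(1−0) = -5/18
  ⇒ ω_r¹/ω_s¹ = -5/18
Stage 2: N_ring = 25 + 2·29 = 83
Stage 2: 25(ω_s−ω_c) = −83(ω_r−ω_c),  ω_s=0, ω_c=1
Stage 2: ω_r = 1 − (25/83)(0−1) = 108/83
  ⇒ ω_r²/ω_c² = 108/83
Coupling ω_c² = ω_r¹ ⇒ overall = -5/18 × 108/83 = -30/83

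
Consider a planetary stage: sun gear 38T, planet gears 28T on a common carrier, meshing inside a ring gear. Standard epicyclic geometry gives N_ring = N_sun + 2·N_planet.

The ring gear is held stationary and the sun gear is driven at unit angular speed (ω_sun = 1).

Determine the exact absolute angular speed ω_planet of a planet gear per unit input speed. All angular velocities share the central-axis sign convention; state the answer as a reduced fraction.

N_ring = 38 + 2·28 = 94
38(ω_s−ω_c) = −94(ω_r−ω_c),  ω_r=0, ω_s=1
38(1−ω_c) = −94(0−ω_c)  ⇒  132ω_c = 38  ⇒  ω_c = 19/66
sun–planet: 38·(1−19/66) = −28·(ω_p−ω_c)  ⇒  ω_p−ω_c = −(38/28)·(47/66) = -893/924
ω_p = 19/66 − 893/924 = -19/28

-19/28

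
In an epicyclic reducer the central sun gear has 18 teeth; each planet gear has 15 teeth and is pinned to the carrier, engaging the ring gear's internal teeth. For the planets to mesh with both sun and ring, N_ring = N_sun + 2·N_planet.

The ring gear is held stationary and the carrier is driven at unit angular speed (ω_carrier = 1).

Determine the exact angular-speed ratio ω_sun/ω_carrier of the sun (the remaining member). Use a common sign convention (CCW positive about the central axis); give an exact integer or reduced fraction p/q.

11/3

N_ring = 18 + 2·15 = 48
18(ω_s−ω_c) = −48(ω_r−ω_c),  ω_r=0, ω_c=1
ω_s = 1 − (48/18)(0−1) = 11/3
ω_s/ω_c = 11/3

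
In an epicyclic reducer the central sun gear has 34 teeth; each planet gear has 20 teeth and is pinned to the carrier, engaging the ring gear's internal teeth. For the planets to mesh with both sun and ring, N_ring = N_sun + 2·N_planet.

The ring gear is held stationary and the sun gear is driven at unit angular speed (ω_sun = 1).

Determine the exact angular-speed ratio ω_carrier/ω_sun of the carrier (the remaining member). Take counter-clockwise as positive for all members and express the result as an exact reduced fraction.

N_ring = 34 + 2·20 = 74
34(ω_s−ω_c) = −74(ω_r−ω_c),  ω_r=0, ω_s=1
34(1−ω_c) = −74(0−ω_c)  ⇒  108ω_c = 34  ⇒  ω_c = 17/54
ω_c/ω_s = 17/54

17/54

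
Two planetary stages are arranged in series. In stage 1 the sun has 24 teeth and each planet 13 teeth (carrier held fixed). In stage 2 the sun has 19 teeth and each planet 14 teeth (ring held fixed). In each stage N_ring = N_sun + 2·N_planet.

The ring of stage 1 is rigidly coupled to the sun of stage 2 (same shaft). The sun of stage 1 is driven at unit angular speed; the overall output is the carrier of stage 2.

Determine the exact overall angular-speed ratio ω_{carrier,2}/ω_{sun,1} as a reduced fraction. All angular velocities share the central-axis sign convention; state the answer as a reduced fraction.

-38/275

Stage 1: N_ring = 24 + 2·13 = 50
Stage 1: 24(ω_s−ω_c) = −50(ω_r−ω_c),  ω_c=0, ω_s=1
Stage 1: ω_r = 0 − (24/50)(1−0) = -12/25
  ⇒ ω_r¹/ω_s¹ = -12/25
Stage 2: N_ring = 19 + 2·14 = 47
Stage 2: 19(ω_s−ω_c) = −47(ω_r−ω_c),  ω_r=0, ω_s=1
Stage 2: 19(1−ω_c) = −47(0−ω_c)  ⇒  66ω_c = 19  ⇒  ω_c = 19/66
  ⇒ ω_c²/ω_s² = 19/66
Coupling ω_s² = ω_r¹ ⇒ overall = -12/25 × 19/66 = -38/275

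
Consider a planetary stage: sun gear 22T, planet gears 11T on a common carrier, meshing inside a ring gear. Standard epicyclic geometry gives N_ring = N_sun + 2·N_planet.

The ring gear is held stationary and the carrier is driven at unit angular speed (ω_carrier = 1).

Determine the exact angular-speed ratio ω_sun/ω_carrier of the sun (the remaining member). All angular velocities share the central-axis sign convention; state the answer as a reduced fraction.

N_ring = 22 + 2·11 = 44
22(ω_s−ω_c) = −44(ω_r−ω_c),  ω_r=0, ω_c=1
ω_s = 1 − (44/22)(0−1) = 3
ω_s/ω_c = 3

3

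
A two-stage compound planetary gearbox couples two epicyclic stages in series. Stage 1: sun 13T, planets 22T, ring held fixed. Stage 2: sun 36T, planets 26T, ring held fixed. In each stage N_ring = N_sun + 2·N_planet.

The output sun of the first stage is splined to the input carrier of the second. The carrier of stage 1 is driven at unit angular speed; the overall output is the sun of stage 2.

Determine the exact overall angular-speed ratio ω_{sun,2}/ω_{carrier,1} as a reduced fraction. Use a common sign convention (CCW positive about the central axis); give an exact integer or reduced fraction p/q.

2170/117

Stage 1: N_ring = 13 + 2·22 = 57
Stage 1: 13(ω_s−ω_c) = −57(ω_r−ω_c),  ω_r=0, ω_c=1
Stage 1: ω_s = 1 − (57/13)(0−1) = 70/13
  ⇒ ω_s¹/ω_c¹ = 70/13
Stage 2: N_ring = 36 + 2·26 = 88
Stage 2: 36(ω_s−ω_c) = −88(ω_r−ω_c),  ω_r=0, ω_c=1
Stage 2: ω_s = 1 − (88/36)(0−1) = 31/9
  ⇒ ω_s²/ω_c² = 31/9
Coupling ω_c² = ω_s¹ ⇒ overall = 70/13 × 31/9 = 2170/117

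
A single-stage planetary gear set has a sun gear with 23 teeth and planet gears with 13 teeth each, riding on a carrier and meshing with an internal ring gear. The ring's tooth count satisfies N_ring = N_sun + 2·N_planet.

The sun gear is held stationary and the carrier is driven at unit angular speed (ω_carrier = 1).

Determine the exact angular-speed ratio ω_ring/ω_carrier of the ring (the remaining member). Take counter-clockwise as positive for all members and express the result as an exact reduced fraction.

72/49

N_ring = 23 + 2·13 = 49
23(ω_s−ω_c) = −49(ω_r−ω_c),  ω_s=0, ω_c=1
ω_r = 1 − (23/49)(0−1) = 72/49
ω_r/ω_c = 72/49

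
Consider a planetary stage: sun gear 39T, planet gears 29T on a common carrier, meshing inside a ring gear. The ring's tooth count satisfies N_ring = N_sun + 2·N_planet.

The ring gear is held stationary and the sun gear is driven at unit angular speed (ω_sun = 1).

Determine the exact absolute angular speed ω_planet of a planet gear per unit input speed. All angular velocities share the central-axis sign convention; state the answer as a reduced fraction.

N_ring = 39 + 2·29 = 97
39(ω_s−ω_c) = −97(ω_r−ω_c),  ω_r=0, ω_s=1
39(1−ω_c) = −97(0−ω_c)  ⇒  136ω_c = 39  ⇒  ω_c = 39/136
sun–planet: 39·(1−39/136) = −29·(ω_p−ω_c)  ⇒  ω_p−ω_c = −(39/29)·(97/136) = -3783/3944
ω_p = 39/136 − 3783/3944 = -39/58

-39/58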